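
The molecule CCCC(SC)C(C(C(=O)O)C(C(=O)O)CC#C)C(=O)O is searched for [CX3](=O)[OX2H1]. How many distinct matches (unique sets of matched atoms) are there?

[CX3](=O)[OX2H1] is the SMARTS for a carboxylic acid: an sp2 carbon double-bonded to O and single-bonded to an -OH oxygen.
The molecule carries 3 separate instances of a carboxylic acid group (-C(=O)OH) meeting every constraint; each maps to a distinct set of atoms, giving 3 matches.

3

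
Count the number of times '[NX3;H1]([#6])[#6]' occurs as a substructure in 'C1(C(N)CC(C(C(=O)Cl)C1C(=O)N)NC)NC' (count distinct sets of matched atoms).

2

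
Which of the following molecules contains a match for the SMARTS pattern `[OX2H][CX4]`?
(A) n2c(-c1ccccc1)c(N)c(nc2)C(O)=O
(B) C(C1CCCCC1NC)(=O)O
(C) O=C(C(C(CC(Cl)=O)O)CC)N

C

[OX2H][CX4] describes a hydroxyl oxygen bound to an sp3 (X4) carbon (an aliphatic alcohol).
(A) has a carboxylic acid group (-C(=O)OH) but the -OH is on a CX3 carbonyl carbon, not a CX4 carbon.
(B) has a carboxylic acid group (-C(=O)OH) but the -OH is on a CX3 carbonyl carbon, not a CX4 carbon.
(C) contains a hydroxyl group (-OH), which satisfies every atom and bond constraint.
So the answer is (C).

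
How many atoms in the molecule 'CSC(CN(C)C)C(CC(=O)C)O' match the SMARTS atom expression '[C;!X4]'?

1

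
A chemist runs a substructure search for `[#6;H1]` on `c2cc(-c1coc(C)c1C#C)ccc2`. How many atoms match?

7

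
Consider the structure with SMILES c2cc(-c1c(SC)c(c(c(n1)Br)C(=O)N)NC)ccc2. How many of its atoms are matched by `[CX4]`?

2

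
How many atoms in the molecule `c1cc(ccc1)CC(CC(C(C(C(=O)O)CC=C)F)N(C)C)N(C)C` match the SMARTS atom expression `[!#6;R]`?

0

The query [!#6;R] means: non-carbon atom that is part of a ring.
Check the 25 heavy atoms by environment: 14× C (acyclic) → no; 2× O (acyclic) → no; 6× c (aromatic, in 6-ring) → no; 2× N (acyclic) → no; 1× F (acyclic) → no.
No environment satisfies the query, so 0 matching atoms.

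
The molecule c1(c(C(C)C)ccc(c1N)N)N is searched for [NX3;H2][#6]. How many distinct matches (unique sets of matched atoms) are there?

3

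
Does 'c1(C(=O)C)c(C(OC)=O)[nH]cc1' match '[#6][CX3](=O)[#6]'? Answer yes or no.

The pattern [#6][CX3](=O)[#6] describes a carbonyl carbon (no H) flanked by two carbons — a ketone.
The molecule carries an acetyl/ketone group (-C(=O)CH3), whose atoms satisfy every constraint of the query, so the pattern matches.

Yes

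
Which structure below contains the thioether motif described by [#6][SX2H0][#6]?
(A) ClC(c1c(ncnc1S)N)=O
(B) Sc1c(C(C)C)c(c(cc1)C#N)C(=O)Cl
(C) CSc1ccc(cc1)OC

C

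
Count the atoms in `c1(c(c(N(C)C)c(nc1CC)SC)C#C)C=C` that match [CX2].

2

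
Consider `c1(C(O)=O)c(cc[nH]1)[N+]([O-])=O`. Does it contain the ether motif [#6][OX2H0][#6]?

The pattern [#6][OX2H0][#6] describes an aliphatic oxygen bridging two carbons with no H on the oxygen — an ether.
The closest candidate here is a carboxylic acid group (-C(=O)OH), but the -OH oxygen has H1; the =O is OX1, not OX2. No other fragment satisfies the full query, so there is no match.

No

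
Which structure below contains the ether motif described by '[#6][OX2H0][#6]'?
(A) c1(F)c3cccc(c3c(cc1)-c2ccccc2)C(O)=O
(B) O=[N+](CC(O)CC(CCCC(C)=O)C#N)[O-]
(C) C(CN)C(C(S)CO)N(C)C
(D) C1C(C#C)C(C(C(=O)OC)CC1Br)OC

[#6][OX2H0][#6] describes an aliphatic oxygen bridging two carbons with no H on the oxygen (an ether).
(A) has a carboxylic acid group (-C(=O)OH) but the -OH oxygen has H1; the =O is OX1, not OX2.
(B) has a hydroxyl group (-OH) but the oxygen has H1, not H0 bridging two carbons.
(C) has a hydroxyl group (-OH) but the oxygen has H1, not H0 bridging two carbons.
(D) contains a methoxy ether (-OCH3), which satisfies every atom and bond constraint.
So the answer is (D).

D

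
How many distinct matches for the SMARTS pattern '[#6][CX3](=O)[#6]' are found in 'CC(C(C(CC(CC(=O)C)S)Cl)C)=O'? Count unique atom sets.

2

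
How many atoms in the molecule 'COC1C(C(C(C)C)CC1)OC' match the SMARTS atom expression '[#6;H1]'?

4

The query [#6;H1] means: any carbon bearing exactly one hydrogen.
Check the 12 heavy atoms by environment: 4× C (H1) → match; 2× C (H2) → no; 4× C (H3) → no; 2× O (H0) → no.
That gives 4 matching atoms.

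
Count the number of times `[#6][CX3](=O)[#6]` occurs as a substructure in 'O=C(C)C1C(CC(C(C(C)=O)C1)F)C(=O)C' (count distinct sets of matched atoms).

[#6][CX3](=O)[#6] is the SMARTS for a ketone: a carbonyl carbon (no H) flanked by two carbons.
The molecule carries 3 separate instances of an acetyl/ketone group (-C(=O)CH3) meeting every constraint; each maps to a distinct set of atoms, giving 3 matches.

3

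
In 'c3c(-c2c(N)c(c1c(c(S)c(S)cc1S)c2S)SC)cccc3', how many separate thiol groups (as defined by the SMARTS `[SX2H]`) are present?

[SX2H] is the SMARTS for a thiol: an aliphatic sulfur with two connections, one being H.
The molecule carries 4 separate instances of a thiol (-SH) meeting every constraint; each maps to a distinct set of atoms, giving 4 matches.

4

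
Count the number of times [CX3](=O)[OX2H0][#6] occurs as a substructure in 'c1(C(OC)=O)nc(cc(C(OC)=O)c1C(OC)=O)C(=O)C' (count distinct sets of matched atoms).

3

[CX3](=O)[OX2H0][#6] is the SMARTS for an ester: a carbonyl carbon bonded to an oxygen that is itself bonded to carbon (no H on that O).
The molecule carries 3 separate instances of a methyl-ester group (-C(=O)OCH3) meeting every constraint; each maps to a distinct set of atoms, giving 3 matches.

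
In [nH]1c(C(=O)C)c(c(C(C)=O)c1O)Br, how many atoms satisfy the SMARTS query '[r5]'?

5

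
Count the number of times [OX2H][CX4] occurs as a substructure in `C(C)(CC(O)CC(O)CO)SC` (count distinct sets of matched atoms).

[OX2H][CX4] is the SMARTS for an aliphatic alcohol: a hydroxyl oxygen bound to an sp3 (X4) carbon.
The molecule carries 3 separate instances of a hydroxyl group (-OH) meeting every constraint; each maps to a distinct set of atoms, giving 3 matches.

3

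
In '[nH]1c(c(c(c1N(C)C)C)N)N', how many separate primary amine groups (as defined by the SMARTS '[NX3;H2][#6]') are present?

[NX3;H2][#6] is the SMARTS for a primary amine: a trivalent nitrogen with two H attached to carbon.
The molecule carries 2 separate instances of a primary amino group (-NH2) meeting every constraint; each maps to a distinct set of atoms, giving 2 matches.

2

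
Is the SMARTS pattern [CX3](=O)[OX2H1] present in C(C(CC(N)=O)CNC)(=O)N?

No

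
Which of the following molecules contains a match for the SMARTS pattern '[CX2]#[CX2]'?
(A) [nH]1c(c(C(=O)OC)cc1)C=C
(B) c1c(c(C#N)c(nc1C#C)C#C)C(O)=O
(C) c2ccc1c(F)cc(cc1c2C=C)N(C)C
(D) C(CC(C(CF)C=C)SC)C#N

B

[CX2]#[CX2] describes a carbon-carbon triple bond (an alkyne).
(A) has a vinyl group (-CH=CH2) but the C=C is a double bond; both carbons are CX3, not CX2.
(B) contains an ethynyl group (-C#CH), which satisfies every atom and bond constraint.
(C) has a vinyl group (-CH=CH2) but the C=C is a double bond; both carbons are CX3, not CX2.
(D) has a nitrile (-C#N) but the triple bond is C#N, not C#C.
So the answer is (B).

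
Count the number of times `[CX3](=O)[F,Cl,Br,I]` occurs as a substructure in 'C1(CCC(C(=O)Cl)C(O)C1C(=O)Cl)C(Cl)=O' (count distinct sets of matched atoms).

3

[CX3](=O)[F,Cl,Br,I] is the SMARTS for an acyl halide: a carbonyl carbon bonded to a halogen.
The molecule carries 3 separate instances of an acyl chloride (-C(=O)Cl) meeting every constraint; each maps to a distinct set of atoms, giving 3 matches.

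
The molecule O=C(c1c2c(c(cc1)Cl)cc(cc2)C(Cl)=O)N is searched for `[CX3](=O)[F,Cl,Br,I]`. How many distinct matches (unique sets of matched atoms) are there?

[CX3](=O)[F,Cl,Br,I] is the SMARTS for an acyl halide: a carbonyl carbon bonded to a halogen.
Exactly one fragment in the molecule meets all constraints, giving 1 match.

1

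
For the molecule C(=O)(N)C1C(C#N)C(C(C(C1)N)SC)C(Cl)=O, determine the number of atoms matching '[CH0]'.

3

The query [CH0] means: aliphatic carbon with no attached hydrogen.
Check the 17 heavy atoms by environment: 5× C (H1) → no; 1× C (H2) → no; 2× N (H2) → no; 3× C (H0) → match; 2× O (H0) → no; 1× Cl (H0) → no; 1× S (H0) → no; 1× C (H3) → no; 1× N (H0) → no.
That gives 3 matching atoms.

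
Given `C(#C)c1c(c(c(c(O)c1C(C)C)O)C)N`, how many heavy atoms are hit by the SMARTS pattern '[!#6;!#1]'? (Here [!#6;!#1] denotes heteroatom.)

The query [!#6;!#1] means: not carbon and not hydrogen — any heteroatom.
Check the 15 heavy atoms by environment: 6× c (aromatic) → no; 6× C → no; 2× O → match; 1× N → match.
Summing the matching environments: 2 + 1 = 3 matching atoms.

3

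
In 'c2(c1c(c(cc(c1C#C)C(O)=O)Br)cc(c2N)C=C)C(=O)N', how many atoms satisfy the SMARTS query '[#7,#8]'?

The query [#7,#8] means: nitrogen or oxygen (comma = OR).
Check the 22 heavy atoms by environment: 10× c (aromatic) → no; 6× C → no; 3× O → match; 2× N → match; 1× Br → no.
Summing the matching environments: 3 + 2 = 5 matching atoms.

5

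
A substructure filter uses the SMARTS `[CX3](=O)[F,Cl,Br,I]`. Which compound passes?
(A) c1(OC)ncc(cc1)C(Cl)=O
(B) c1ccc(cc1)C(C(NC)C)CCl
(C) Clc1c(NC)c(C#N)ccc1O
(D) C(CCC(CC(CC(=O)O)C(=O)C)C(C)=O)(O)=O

A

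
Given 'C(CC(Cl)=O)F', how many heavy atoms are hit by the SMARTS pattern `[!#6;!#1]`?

3

The query [!#6;!#1] means: not carbon and not hydrogen — any heteroatom.
Check the 6 heavy atoms by environment: 3× C → no; 1× O → match; 1× Cl → match; 1× F → match.
Summing the matching environments: 1 + 1 + 1 = 3 matching atoms.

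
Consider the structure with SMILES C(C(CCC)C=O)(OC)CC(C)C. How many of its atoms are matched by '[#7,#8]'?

2

Check the 13 heavy atoms by environment: 11× C → no; 2× O → match.
That gives 2 matching atoms.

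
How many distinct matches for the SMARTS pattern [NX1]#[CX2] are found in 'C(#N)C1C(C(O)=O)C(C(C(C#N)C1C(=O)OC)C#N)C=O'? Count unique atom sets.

3

[NX1]#[CX2] is the SMARTS for a nitrile: a nitrogen triple-bonded to a two-connected carbon.
The molecule carries 3 separate instances of a nitrile (-C#N) meeting every constraint; each maps to a distinct set of atoms, giving 3 matches.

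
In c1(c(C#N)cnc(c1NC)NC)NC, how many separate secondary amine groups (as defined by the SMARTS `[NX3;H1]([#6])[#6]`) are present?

[NX3;H1]([#6])[#6] is the SMARTS for a secondary amine: a trivalent nitrogen with one H, bonded to two carbons.
The molecule carries 3 separate instances of an N-methylamino group (-NHCH3) meeting every constraint; each maps to a distinct set of atoms, giving 3 matches.

3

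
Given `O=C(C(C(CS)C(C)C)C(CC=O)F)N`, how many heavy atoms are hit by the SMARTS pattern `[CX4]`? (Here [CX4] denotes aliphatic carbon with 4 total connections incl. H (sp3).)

8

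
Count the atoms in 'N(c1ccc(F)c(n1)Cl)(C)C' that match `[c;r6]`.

5

The query [c;r6] means: aromatic carbon that belongs to a six-membered ring.
Check the 11 heavy atoms by environment: 1× n (aromatic, in 6-ring) → no; 5× c (aromatic, in 6-ring) → match; 1× N (acyclic) → no; 2× C (acyclic) → no; 1× Cl (acyclic) → no; 1× F (acyclic) → no.
That gives 5 matching atoms.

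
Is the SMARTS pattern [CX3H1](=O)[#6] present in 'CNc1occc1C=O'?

Yes

The pattern [CX3H1](=O)[#6] describes an sp2 carbon with one H, double-bonded to O and single-bonded to carbon — an aldehyde.
The molecule carries an aldehyde (-CHO), whose atoms satisfy every constraint of the query, so the pattern matches.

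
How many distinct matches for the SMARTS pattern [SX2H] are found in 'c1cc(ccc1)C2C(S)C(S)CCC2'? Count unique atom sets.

[SX2H] is the SMARTS for a thiol: an aliphatic sulfur with two connections, one being H.
The molecule carries 2 separate instances of a thiol (-SH) meeting every constraint; each maps to a distinct set of atoms, giving 2 matches.

2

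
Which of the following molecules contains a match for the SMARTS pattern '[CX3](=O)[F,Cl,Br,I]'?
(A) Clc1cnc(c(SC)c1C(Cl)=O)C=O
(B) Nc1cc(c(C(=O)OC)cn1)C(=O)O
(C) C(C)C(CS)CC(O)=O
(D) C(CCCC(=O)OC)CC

A

[CX3](=O)[F,Cl,Br,I] describes a carbonyl carbon bonded to a halogen (an acyl halide).
(A) contains an acyl chloride (-C(=O)Cl), which satisfies every atom and bond constraint.
(B) has a methyl-ester group (-C(=O)OCH3) but the carbonyl is bonded to -O-C, not to a halogen.
(C) has a carboxylic acid group (-C(=O)OH) but the carbonyl is bonded to -OH, not to a halogen.
(D) has a methyl-ester group (-C(=O)OCH3) but the carbonyl is bonded to -O-C, not to a halogen.
So the answer is (A).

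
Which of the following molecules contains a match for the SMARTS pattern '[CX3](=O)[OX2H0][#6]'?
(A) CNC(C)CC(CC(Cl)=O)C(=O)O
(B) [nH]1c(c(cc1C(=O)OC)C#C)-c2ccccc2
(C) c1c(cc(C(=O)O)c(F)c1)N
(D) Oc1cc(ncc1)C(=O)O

[CX3](=O)[OX2H0][#6] describes a carbonyl carbon bonded to an oxygen that is itself bonded to carbon (no H on that O) (an ester).
(A) has a carboxylic acid group (-C(=O)OH) but the singly-bonded O carries H (OX2H1, not H0).
(B) contains a methyl-ester group (-C(=O)OCH3), which satisfies every atom and bond constraint.
(C) has a carboxylic acid group (-C(=O)OH) but the singly-bonded O carries H (OX2H1, not H0).
(D) has a carboxylic acid group (-C(=O)OH) but the singly-bonded O carries H (OX2H1, not H0).
So the answer is (B).

B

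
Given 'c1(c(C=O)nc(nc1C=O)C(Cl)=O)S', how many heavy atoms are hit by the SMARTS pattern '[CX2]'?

Check the 14 heavy atoms by environment: 2× n (aromatic, X2) → no; 4× c (aromatic, X3) → no; 3× C (X3) → no; 3× O (X1) → no; 1× Cl (X1) → no; 1× S (X2) → no.
No environment satisfies the query, so 0 matching atoms.

0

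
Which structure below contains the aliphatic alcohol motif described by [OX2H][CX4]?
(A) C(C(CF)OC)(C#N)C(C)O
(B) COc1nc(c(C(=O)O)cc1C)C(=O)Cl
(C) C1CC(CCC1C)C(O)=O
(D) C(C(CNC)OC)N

A

[OX2H][CX4] describes a hydroxyl oxygen bound to an sp3 (X4) carbon (an aliphatic alcohol).
(A) contains a hydroxyl group (-OH), which satisfies every atom and bond constraint.
(B) has a methoxy ether (-OCH3) but the oxygen has H0 (ether), not H1.
(C) has a carboxylic acid group (-C(=O)OH) but the -OH is on a CX3 carbonyl carbon, not a CX4 carbon.
(D) has a methoxy ether (-OCH3) but the oxygen has H0 (ether), not H1.
So the answer is (A).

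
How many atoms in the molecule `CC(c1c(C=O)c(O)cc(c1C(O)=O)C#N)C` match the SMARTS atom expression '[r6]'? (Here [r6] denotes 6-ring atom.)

6

The query [r6] means: r6 matches atoms in a six-membered ring.
Check the 17 heavy atoms by environment: 6× c (aromatic, in 6-ring) → match; 4× O (acyclic) → no; 6× C (acyclic) → no; 1× N (acyclic) → no.
That gives 6 matching atoms.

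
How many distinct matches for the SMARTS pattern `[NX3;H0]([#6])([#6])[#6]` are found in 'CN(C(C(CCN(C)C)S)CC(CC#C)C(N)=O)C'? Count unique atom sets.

2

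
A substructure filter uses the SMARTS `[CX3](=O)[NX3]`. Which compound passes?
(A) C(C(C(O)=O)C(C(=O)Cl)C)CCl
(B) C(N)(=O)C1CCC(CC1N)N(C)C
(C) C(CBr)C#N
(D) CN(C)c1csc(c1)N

[CX3](=O)[NX3] describes a carbonyl carbon bonded to a trivalent nitrogen (an amide).
(A) has a carboxylic acid group (-C(=O)OH) but the carbonyl is bonded to O, not to an NX3 nitrogen.
(B) contains a primary amide (-C(=O)NH2), which satisfies every atom and bond constraint.
(C) has a nitrile (-C#N) but the nitrile N is NX1 (triple-bonded), not NX3.
(D) has a primary amino group (-NH2) but the -NH2 is not attached to a carbonyl carbon.
So the answer is (B).

B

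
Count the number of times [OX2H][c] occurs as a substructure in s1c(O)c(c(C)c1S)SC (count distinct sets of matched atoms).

1

[OX2H][c] is the SMARTS for a phenol: a hydroxyl oxygen attached to an aromatic carbon.
Exactly one fragment in the molecule meets all constraints, giving 1 match.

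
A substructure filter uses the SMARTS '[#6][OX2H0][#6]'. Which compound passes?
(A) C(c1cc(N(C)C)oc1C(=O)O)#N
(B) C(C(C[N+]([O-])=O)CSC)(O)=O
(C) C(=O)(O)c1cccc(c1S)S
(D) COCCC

D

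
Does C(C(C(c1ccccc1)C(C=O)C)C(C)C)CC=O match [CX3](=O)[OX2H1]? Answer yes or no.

No

The pattern [CX3](=O)[OX2H1] describes an sp2 carbon double-bonded to O and single-bonded to an -OH oxygen — a carboxylic acid.
The closest candidate here is an aldehyde (-CHO), but there is no singly-bonded oxygen on the carbonyl carbon. No other fragment satisfies the full query, so there is no match.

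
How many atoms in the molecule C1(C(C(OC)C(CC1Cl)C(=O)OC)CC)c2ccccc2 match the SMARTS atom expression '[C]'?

11

The query [C] means: uppercase C matches aliphatic (non-aromatic) carbon only.
Check the 21 heavy atoms by environment: 11× C → match; 6× c (aromatic) → no; 3× O → no; 1× Cl → no.
That gives 11 matching atoms.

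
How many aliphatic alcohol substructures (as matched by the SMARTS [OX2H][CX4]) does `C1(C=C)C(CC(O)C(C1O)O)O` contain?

[OX2H][CX4] is the SMARTS for an aliphatic alcohol: a hydroxyl oxygen bound to an sp3 (X4) carbon.
The molecule carries 4 separate instances of a hydroxyl group (-OH) meeting every constraint; each maps to a distinct set of atoms, giving 4 matches.

4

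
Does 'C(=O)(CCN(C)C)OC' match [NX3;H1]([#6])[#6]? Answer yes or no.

The pattern [NX3;H1]([#6])[#6] describes a trivalent nitrogen with one H, bonded to two carbons — a secondary amine.
The closest candidate here is a dimethylamino group (-N(CH3)2), but the nitrogen has H0, not H1. No other fragment satisfies the full query, so there is no match.

No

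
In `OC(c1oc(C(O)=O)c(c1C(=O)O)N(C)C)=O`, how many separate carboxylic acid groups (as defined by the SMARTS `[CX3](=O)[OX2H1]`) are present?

[CX3](=O)[OX2H1] is the SMARTS for a carboxylic acid: an sp2 carbon double-bonded to O and single-bonded to an -OH oxygen.
The molecule carries 3 separate instances of a carboxylic acid group (-C(=O)OH) meeting every constraint; each maps to a distinct set of atoms, giving 3 matches.

3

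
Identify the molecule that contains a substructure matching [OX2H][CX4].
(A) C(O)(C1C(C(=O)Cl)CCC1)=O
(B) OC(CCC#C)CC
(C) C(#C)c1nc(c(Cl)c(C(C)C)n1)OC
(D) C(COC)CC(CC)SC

[OX2H][CX4] describes a hydroxyl oxygen bound to an sp3 (X4) carbon (an aliphatic alcohol).
(A) has a carboxylic acid group (-C(=O)OH) but the -OH is on a CX3 carbonyl carbon, not a CX4 carbon.
(B) contains a hydroxyl group (-OH), which satisfies every atom and bond constraint.
(C) has a methoxy ether (-OCH3) but the oxygen has H0 (ether), not H1.
(D) has a methoxy ether (-OCH3) but the oxygen has H0 (ether), not H1.
So the answer is (B).

B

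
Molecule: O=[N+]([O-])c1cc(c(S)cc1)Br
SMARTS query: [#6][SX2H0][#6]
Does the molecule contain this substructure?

No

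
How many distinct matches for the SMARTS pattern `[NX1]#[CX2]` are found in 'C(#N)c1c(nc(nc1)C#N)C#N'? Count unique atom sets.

[NX1]#[CX2] is the SMARTS for a nitrile: a nitrogen triple-bonded to a two-connected carbon.
The molecule carries 3 separate instances of a nitrile (-C#N) meeting every constraint; each maps to a distinct set of atoms, giving 3 matches.

3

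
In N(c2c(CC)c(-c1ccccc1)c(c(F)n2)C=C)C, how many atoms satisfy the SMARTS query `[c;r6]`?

11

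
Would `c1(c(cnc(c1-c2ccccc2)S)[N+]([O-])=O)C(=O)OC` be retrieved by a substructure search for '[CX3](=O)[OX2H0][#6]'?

Yes

The pattern [CX3](=O)[OX2H0][#6] describes a carbonyl carbon bonded to an oxygen that is itself bonded to carbon (no H on that O) — an ester.
The molecule carries a methyl-ester group (-C(=O)OCH3), whose atoms satisfy every constraint of the query, so the pattern matches.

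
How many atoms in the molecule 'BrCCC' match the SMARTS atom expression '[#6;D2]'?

2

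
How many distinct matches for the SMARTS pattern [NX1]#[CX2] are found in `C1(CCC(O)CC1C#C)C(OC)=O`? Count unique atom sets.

[NX1]#[CX2] is the SMARTS for a nitrile: a nitrogen triple-bonded to a two-connected carbon.
No fragment in the molecule satisfies every constraint, giving 0 matches.

0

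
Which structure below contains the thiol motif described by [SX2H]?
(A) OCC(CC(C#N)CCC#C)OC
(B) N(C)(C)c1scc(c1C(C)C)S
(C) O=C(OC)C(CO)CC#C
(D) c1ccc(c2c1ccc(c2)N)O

[SX2H] describes an aliphatic sulfur with two connections, one being H (a thiol).
(A) has a hydroxyl group (-OH) but it is an -OH, not an -SH.
(B) contains a thiol (-SH), which satisfies every atom and bond constraint.
(C) has a hydroxyl group (-OH) but it is an -OH, not an -SH.
(D) has a hydroxyl group (-OH) but it is an -OH, not an -SH.
So the answer is (B).

B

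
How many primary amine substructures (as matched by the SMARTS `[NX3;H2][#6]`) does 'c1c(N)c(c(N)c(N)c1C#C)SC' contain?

3

[NX3;H2][#6] is the SMARTS for a primary amine: a trivalent nitrogen with two H attached to carbon.
The molecule carries 3 separate instances of a primary amino group (-NH2) meeting every constraint; each maps to a distinct set of atoms, giving 3 matches.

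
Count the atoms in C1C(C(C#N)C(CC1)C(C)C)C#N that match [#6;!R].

5

The query [#6;!R] means: carbon not in any ring.
Check the 13 heavy atoms by environment: 6× C (in 6-ring) → no; 5× C (acyclic) → match; 2× N (acyclic) → no.
That gives 5 matching atoms.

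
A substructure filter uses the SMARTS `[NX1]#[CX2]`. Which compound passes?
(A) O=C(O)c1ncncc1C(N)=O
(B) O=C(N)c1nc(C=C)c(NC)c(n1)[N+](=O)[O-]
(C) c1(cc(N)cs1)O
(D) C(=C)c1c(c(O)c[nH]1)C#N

D

[NX1]#[CX2] describes a nitrogen triple-bonded to a two-connected carbon (a nitrile).
(A) has a primary amide (-C(=O)NH2) but the nitrogen is NX3, not NX1.
(B) has a nitro group (-[N+](=O)[O-]) but there is no C#N triple bond.
(C) has a primary amino group (-NH2) but the nitrogen is NX3 (three connections), not NX1 triple-bonded.
(D) contains a nitrile (-C#N), which satisfies every atom and bond constraint.
So the answer is (D).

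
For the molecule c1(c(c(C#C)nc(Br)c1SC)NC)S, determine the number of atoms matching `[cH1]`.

The query [cH1] means: aromatic carbon bearing exactly one hydrogen.
Check the 14 heavy atoms by environment: 1× n (aromatic, H0) → no; 5× c (aromatic, H0) → no; 1× C (H0) → no; 1× C (H1) → no; 1× Br (H0) → no; 1× S (H1) → no; 1× S (H0) → no; 2× C (H3) → no; 1× N (H1) → no.
No environment satisfies the query, so 0 matching atoms.

0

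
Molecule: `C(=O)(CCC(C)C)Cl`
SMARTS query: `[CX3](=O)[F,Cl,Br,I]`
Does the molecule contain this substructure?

Yes

The pattern [CX3](=O)[F,Cl,Br,I] describes a carbonyl carbon bonded to a halogen — an acyl halide.
The molecule carries an acyl chloride (-C(=O)Cl), whose atoms satisfy every constraint of the query, so the pattern matches.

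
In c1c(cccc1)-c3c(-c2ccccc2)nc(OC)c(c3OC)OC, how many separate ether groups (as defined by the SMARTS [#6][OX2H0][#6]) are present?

3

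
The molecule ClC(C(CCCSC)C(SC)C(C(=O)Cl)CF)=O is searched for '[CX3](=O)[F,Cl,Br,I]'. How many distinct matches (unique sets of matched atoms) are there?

2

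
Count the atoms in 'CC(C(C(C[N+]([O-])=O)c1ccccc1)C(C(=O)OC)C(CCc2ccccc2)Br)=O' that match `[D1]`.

7

Check the 30 heavy atoms by environment: 3× C (D2) → no; 6× C (D3) → no; 3× O (D1) → match; 2× C (D1) → match; 1× N (charge +1, D3) → no; 1× O (charge -1, D1) → match; 2× c (aromatic, D3) → no; 10× c (aromatic, D2) → no; 1× O (D2) → no; 1× Br (D1) → match.
Summing the matching environments: 3 + 2 + 1 + 1 = 7 matching atoms.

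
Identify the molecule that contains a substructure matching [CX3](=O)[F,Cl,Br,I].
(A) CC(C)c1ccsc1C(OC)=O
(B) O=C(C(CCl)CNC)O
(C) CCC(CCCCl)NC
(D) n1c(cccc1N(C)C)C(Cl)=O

D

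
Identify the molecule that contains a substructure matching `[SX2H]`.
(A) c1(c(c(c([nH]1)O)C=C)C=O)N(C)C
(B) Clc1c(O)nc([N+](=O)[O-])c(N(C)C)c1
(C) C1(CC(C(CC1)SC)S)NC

C

[SX2H] describes an aliphatic sulfur with two connections, one being H (a thiol).
(A) has a hydroxyl group (-OH) but it is an -OH, not an -SH.
(B) has a hydroxyl group (-OH) but it is an -OH, not an -SH.
(C) contains a thiol (-SH), which satisfies every atom and bond constraint.
So the answer is (C).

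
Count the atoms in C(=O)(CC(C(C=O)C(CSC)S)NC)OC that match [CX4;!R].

8

Check the 16 heavy atoms by environment: 8× C (X4, acyclic) → match; 2× C (X3, acyclic) → no; 2× O (X1, acyclic) → no; 1× O (X2, acyclic) → no; 1× N (X3, acyclic) → no; 2× S (X2, acyclic) → no.
That gives 8 matching atoms.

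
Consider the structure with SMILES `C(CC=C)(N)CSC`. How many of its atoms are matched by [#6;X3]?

The query [#6;X3] means: any carbon (aromatic or not) with three total connections.
Check the 8 heavy atoms by environment: 4× C (X4) → no; 1× S (X2) → no; 1× N (X3) → no; 2× C (X3) → match.
That gives 2 matching atoms.

2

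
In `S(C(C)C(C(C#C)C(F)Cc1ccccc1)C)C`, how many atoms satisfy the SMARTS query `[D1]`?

5

The query [D1] means: atom with exactly one heavy-atom neighbour (degree 1).
Check the 18 heavy atoms by environment: 4× C (D1) → match; 4× C (D3) → no; 2× C (D2) → no; 1× c (aromatic, D3) → no; 5× c (aromatic, D2) → no; 1× F (D1) → match; 1× S (D2) → no.
Summing the matching environments: 4 + 1 = 5 matching atoms.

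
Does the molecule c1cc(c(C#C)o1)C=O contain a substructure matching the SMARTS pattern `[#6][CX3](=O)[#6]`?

The pattern [#6][CX3](=O)[#6] describes a carbonyl carbon (no H) flanked by two carbons — a ketone.
The closest candidate here is an aldehyde (-CHO), but the carbonyl carbon has H1, so it is not flanked by two carbons. No other fragment satisfies the full query, so there is no match.

No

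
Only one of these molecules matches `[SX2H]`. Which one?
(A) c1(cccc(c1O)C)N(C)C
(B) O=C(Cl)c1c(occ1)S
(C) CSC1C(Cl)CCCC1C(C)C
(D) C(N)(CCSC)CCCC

B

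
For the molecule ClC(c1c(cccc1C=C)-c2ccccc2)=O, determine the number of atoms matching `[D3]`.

5

The query [D3] means: atom with exactly three heavy-atom neighbours.
Check the 17 heavy atoms by environment: 8× c (aromatic, D2) → no; 4× c (aromatic, D3) → match; 1× C (D3) → match; 1× O (D1) → no; 1× Cl (D1) → no; 1× C (D2) → no; 1× C (D1) → no.
Summing the matching environments: 4 + 1 = 5 matching atoms.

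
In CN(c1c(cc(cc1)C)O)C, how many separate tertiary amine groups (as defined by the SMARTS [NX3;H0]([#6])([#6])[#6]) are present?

1

[NX3;H0]([#6])([#6])[#6] is the SMARTS for a tertiary amine: a trivalent nitrogen with no H, bonded to three carbons.
Exactly one fragment in the molecule meets all constraints, giving 1 match.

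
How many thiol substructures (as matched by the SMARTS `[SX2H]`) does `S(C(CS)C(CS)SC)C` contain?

2

[SX2H] is the SMARTS for a thiol: an aliphatic sulfur with two connections, one being H.
The molecule carries 2 separate instances of a thiol (-SH) meeting every constraint; each maps to a distinct set of atoms, giving 2 matches.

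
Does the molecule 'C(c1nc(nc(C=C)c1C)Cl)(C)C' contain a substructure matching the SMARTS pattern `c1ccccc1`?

The pattern c1ccccc1 describes six aromatic carbons in a ring — a benzene ring.
The closest candidate here is a methyl group (-CH3), but no six-membered all-carbon aromatic ring is present. No other fragment satisfies the full query, so there is no match.

No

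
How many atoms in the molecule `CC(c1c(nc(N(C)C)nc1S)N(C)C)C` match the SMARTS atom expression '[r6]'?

The query [r6] means: r6 matches atoms in a six-membered ring.
Check the 16 heavy atoms by environment: 2× n (aromatic, in 6-ring) → match; 4× c (aromatic, in 6-ring) → match; 7× C (acyclic) → no; 2× N (acyclic) → no; 1× S (acyclic) → no.
Summing the matching environments: 2 + 4 = 6 matching atoms.

6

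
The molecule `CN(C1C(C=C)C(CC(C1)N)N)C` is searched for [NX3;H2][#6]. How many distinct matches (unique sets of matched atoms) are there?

2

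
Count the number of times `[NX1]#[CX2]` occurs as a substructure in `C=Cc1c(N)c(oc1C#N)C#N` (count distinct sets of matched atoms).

2

[NX1]#[CX2] is the SMARTS for a nitrile: a nitrogen triple-bonded to a two-connected carbon.
The molecule carries 2 separate instances of a nitrile (-C#N) meeting every constraint; each maps to a distinct set of atoms, giving 2 matches.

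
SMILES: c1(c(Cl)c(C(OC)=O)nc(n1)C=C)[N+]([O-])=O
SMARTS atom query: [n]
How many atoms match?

2

The query [n] means: lowercase n matches aromatic nitrogen only.
Check the 16 heavy atoms by environment: 2× n (aromatic) → match; 4× c (aromatic) → no; 4× C → no; 3× O → no; 1× N (charge +1) → no; 1× O (charge -1) → no; 1× Cl → no.
That gives 2 matching atoms.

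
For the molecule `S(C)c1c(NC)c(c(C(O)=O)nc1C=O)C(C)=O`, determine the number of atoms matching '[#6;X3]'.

Check the 18 heavy atoms by environment: 1× n (aromatic, X2) → no; 5× c (aromatic, X3) → match; 3× C (X3) → match; 3× O (X1) → no; 3× C (X4) → no; 1× S (X2) → no; 1× N (X3) → no; 1× O (X2) → no.
Summing the matching environments: 5 + 3 = 8 matching atoms.

8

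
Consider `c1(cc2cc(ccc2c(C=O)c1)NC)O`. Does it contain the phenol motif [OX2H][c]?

Yes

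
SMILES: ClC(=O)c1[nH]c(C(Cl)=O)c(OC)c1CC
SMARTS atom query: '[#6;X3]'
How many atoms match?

Check the 15 heavy atoms by environment: 1× n (aromatic, X3) → no; 4× c (aromatic, X3) → match; 2× C (X3) → match; 2× O (X1) → no; 2× Cl (X1) → no; 3× C (X4) → no; 1× O (X2) → no.
Summing the matching environments: 4 + 2 = 6 matching atoms.

6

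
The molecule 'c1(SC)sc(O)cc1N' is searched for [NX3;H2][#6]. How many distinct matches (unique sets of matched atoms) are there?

[NX3;H2][#6] is the SMARTS for a primary amine: a trivalent nitrogen with two H attached to carbon.
Exactly one fragment in the molecule meets all constraints, giving 1 match.

1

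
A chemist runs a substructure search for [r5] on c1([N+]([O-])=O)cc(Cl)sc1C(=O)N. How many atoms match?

The query [r5] means: r5 matches atoms in a five-membered ring.
Check the 12 heavy atoms by environment: 1× s (aromatic, in 5-ring) → match; 4× c (aromatic, in 5-ring) → match; 1× C (acyclic) → no; 2× O (acyclic) → no; 1× N (acyclic) → no; 1× N (charge +1, acyclic) → no; 1× O (charge -1, acyclic) → no; 1× Cl (acyclic) → no.
Summing the matching environments: 1 + 4 = 5 matching atoms.

5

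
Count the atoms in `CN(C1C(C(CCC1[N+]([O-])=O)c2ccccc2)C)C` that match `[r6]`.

12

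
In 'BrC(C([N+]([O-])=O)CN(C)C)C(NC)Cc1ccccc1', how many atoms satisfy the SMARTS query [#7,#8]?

5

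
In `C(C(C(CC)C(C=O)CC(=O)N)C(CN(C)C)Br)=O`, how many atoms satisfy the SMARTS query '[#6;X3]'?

The query [#6;X3] means: any carbon (aromatic or not) with three total connections.
Check the 19 heavy atoms by environment: 10× C (X4) → no; 1× Br (X1) → no; 3× C (X3) → match; 3× O (X1) → no; 2× N (X3) → no.
That gives 3 matching atoms.

3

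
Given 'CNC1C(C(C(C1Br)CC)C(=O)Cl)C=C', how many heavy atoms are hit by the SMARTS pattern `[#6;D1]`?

3

The query [#6;D1] means: carbon bonded to exactly one heavy atom.
Check the 15 heavy atoms by environment: 6× C (D3) → no; 1× N (D2) → no; 3× C (D1) → match; 2× C (D2) → no; 1× Br (D1) → no; 1× O (D1) → no; 1× Cl (D1) → no.
That gives 3 matching atoms.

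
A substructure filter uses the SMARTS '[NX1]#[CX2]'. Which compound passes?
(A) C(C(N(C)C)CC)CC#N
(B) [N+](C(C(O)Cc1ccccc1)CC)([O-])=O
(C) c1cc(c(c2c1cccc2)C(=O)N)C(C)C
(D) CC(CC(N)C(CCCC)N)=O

A

[NX1]#[CX2] describes a nitrogen triple-bonded to a two-connected carbon (a nitrile).
(A) contains a nitrile (-C#N), which satisfies every atom and bond constraint.
(B) has a nitro group (-[N+](=O)[O-]) but there is no C#N triple bond.
(C) has a primary amide (-C(=O)NH2) but the nitrogen is NX3, not NX1.
(D) has a primary amino group (-NH2) but the nitrogen is NX3 (three connections), not NX1 triple-bonded.
So the answer is (A).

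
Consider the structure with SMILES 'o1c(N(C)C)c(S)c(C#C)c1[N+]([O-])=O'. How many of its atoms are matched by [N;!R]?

The query [N;!R] means: aliphatic nitrogen not in a ring.
Check the 14 heavy atoms by environment: 1× o (aromatic, in 5-ring) → no; 4× c (aromatic, in 5-ring) → no; 1× S (acyclic) → no; 4× C (acyclic) → no; 1× N (acyclic) → match; 1× N (charge +1, acyclic) → match; 1× O (charge -1, acyclic) → no; 1× O (acyclic) → no.
Summing the matching environments: 1 + 1 = 2 matching atoms.

2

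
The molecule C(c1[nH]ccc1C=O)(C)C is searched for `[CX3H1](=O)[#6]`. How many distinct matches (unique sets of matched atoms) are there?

1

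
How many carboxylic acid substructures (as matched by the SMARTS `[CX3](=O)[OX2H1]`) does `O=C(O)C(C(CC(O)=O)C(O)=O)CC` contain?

3

[CX3](=O)[OX2H1] is the SMARTS for a carboxylic acid: an sp2 carbon double-bonded to O and single-bonded to an -OH oxygen.
The molecule carries 3 separate instances of a carboxylic acid group (-C(=O)OH) meeting every constraint; each maps to a distinct set of atoms, giving 3 matches.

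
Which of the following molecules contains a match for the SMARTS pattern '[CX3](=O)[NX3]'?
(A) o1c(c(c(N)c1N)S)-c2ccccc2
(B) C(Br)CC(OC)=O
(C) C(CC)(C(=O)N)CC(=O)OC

[CX3](=O)[NX3] describes a carbonyl carbon bonded to a trivalent nitrogen (an amide).
(A) has a primary amino group (-NH2) but the -NH2 is not attached to a carbonyl carbon.
(B) has a methyl-ester group (-C(=O)OCH3) but the carbonyl is bonded to O, not to an NX3 nitrogen.
(C) contains a primary amide (-C(=O)NH2), which satisfies every atom and bond constraint.
So the answer is (C).

C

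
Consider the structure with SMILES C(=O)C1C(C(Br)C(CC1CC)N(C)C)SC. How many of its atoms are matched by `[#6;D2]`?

3

Check the 16 heavy atoms by environment: 5× C (D3) → no; 3× C (D2) → match; 1× O (D1) → no; 1× S (D2) → no; 4× C (D1) → no; 1× Br (D1) → no; 1× N (D3) → no.
That gives 3 matching atoms.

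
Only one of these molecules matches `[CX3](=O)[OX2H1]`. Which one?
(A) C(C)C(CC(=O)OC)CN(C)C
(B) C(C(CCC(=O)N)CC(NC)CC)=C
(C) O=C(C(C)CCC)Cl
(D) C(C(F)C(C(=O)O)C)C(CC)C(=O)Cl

D

[CX3](=O)[OX2H1] describes an sp2 carbon double-bonded to O and single-bonded to an -OH oxygen (a carboxylic acid).
(A) has a methyl-ester group (-C(=O)OCH3) but the singly-bonded O has no H (OX2H0, not OX2H1).
(B) has a primary amide (-C(=O)NH2) but the carbonyl is bonded to N, not to an -OH oxygen.
(C) has an acyl chloride (-C(=O)Cl) but the carbonyl is bonded to Cl, not to an -OH oxygen.
(D) contains a carboxylic acid group (-C(=O)OH), which satisfies every atom and bond constraint.
So the answer is (D).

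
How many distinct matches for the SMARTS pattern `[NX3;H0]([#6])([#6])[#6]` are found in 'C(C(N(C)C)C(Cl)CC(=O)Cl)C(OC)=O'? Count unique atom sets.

1

[NX3;H0]([#6])([#6])[#6] is the SMARTS for a tertiary amine: a trivalent nitrogen with no H, bonded to three carbons.
Exactly one fragment in the molecule meets all constraints, giving 1 match.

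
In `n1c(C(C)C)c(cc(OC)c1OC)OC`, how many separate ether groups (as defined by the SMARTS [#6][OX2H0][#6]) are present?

3

[#6][OX2H0][#6] is the SMARTS for an ether: an aliphatic oxygen bridging two carbons with no H on the oxygen.
The molecule carries 3 separate instances of a methoxy ether (-OCH3) meeting every constraint; each maps to a distinct set of atoms, giving 3 matches.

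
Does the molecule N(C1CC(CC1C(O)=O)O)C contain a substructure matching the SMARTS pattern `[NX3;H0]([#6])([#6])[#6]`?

No

The pattern [NX3;H0]([#6])([#6])[#6] describes a trivalent nitrogen with no H, bonded to three carbons — a tertiary amine.
The closest candidate here is an N-methylamino group (-NHCH3), but the nitrogen still has one H (H1), not H0. No other fragment satisfies the full query, so there is no match.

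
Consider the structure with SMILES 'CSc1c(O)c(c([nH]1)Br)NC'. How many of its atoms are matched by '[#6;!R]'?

2

The query [#6;!R] means: carbon not in any ring.
Check the 11 heavy atoms by environment: 1× n (aromatic, in 5-ring) → no; 4× c (aromatic, in 5-ring) → no; 1× Br (acyclic) → no; 1× N (acyclic) → no; 2× C (acyclic) → match; 1× S (acyclic) → no; 1× O (acyclic) → no.
That gives 2 matching atoms.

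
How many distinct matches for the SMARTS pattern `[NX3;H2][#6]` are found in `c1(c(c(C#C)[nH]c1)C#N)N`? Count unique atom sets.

1

[NX3;H2][#6] is the SMARTS for a primary amine: a trivalent nitrogen with two H attached to carbon.
Exactly one fragment in the molecule meets all constraints, giving 1 match.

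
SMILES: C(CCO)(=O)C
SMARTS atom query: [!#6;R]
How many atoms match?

0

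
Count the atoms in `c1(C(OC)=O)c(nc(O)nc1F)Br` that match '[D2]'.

The query [D2] means: atom with exactly two heavy-atom neighbours.
Check the 13 heavy atoms by environment: 2× n (aromatic, D2) → match; 4× c (aromatic, D3) → no; 2× O (D1) → no; 1× Br (D1) → no; 1× C (D3) → no; 1× O (D2) → match; 1× C (D1) → no; 1× F (D1) → no.
Summing the matching environments: 2 + 1 = 3 matching atoms.

3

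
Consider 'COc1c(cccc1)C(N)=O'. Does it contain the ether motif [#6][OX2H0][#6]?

Yes

The pattern [#6][OX2H0][#6] describes an aliphatic oxygen bridging two carbons with no H on the oxygen — an ether.
The molecule carries a methoxy ether (-OCH3), whose atoms satisfy every constraint of the query, so the pattern matches.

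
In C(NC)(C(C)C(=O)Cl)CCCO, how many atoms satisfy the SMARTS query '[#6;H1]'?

2

The query [#6;H1] means: any carbon bearing exactly one hydrogen.
Check the 12 heavy atoms by environment: 3× C (H2) → no; 2× C (H1) → match; 2× C (H3) → no; 1× O (H1) → no; 1× N (H1) → no; 1× C (H0) → no; 1× O (H0) → no; 1× Cl (H0) → no.
That gives 2 matching atoms.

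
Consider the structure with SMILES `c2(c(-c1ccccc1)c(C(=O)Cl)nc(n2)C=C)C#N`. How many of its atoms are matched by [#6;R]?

10

Check the 19 heavy atoms by environment: 2× n (aromatic, in 6-ring) → no; 10× c (aromatic, in 6-ring) → match; 4× C (acyclic) → no; 1× O (acyclic) → no; 1× Cl (acyclic) → no; 1× N (acyclic) → no.
That gives 10 matching atoms.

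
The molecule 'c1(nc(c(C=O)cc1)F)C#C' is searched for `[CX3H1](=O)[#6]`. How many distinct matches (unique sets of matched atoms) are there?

1

[CX3H1](=O)[#6] is the SMARTS for an aldehyde: an sp2 carbon with one H, double-bonded to O and single-bonded to carbon.
Exactly one fragment in the molecule meets all constraints, giving 1 match.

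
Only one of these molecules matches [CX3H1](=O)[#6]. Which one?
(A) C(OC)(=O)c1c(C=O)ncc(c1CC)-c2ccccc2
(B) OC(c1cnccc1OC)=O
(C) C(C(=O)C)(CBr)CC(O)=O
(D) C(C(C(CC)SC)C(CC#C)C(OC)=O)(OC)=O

A

[CX3H1](=O)[#6] describes an sp2 carbon with one H, double-bonded to O and single-bonded to carbon (an aldehyde).
(A) contains an aldehyde (-CHO), which satisfies every atom and bond constraint.
(B) has a carboxylic acid group (-C(=O)OH) but the carbonyl carbon has H0 and is bonded to O, not H1.
(C) has an acetyl/ketone group (-C(=O)CH3) but the carbonyl carbon has H0 (two carbon neighbours), not H1.
(D) has a methyl-ester group (-C(=O)OCH3) but the carbonyl carbon has H0, not H1.
So the answer is (A).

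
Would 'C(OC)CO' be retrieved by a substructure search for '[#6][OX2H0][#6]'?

Yes

The pattern [#6][OX2H0][#6] describes an aliphatic oxygen bridging two carbons with no H on the oxygen — an ether.
The molecule carries a methoxy ether (-OCH3), whose atoms satisfy every constraint of the query, so the pattern matches.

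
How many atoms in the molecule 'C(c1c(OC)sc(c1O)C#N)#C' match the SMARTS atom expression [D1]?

4

The query [D1] means: atom with exactly one heavy-atom neighbour (degree 1).
Check the 12 heavy atoms by environment: 1× s (aromatic, D2) → no; 4× c (aromatic, D3) → no; 2× C (D2) → no; 1× N (D1) → match; 2× C (D1) → match; 1× O (D2) → no; 1× O (D1) → match.
Summing the matching environments: 1 + 2 + 1 = 4 matching atoms.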